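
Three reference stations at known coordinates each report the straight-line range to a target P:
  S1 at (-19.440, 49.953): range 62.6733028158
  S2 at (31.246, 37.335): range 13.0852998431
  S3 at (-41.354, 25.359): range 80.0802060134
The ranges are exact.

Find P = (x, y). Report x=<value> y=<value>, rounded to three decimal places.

eq1: (x + 19.440)² + (y − 49.953)² = 62.6733028158²
eq2: (x − 31.246)² + (y − 37.335)² = 13.0852998431²
eq3: (x + 41.354)² + (y − 25.359)² = 80.0802060134²
eq2−eq1, eq2−eq3 (x²,y² cancel):
  -101.372·x + 25.236·y = -3253.716746
  -145.200·x − 23.952·y = -6258.596867
det = -101.372·-23.952 − 25.236·-145.200 = 6092.329344
x = (-3253.716746·-23.952 − 25.236·-6258.596867) / 6092.329344 = 38.716714
y = (-101.372·-6258.596867 − -3253.716746·-145.200) / 6092.329344 = 26.591932

x=38.717 y=26.592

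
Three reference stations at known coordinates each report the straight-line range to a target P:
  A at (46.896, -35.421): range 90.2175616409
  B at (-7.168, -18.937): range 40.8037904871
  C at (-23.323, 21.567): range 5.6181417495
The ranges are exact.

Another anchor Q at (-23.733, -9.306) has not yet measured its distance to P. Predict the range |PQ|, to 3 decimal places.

26.426

eq1: (x − 46.896)² + (y + 35.421)² = 90.2175616409²
eq2: (x + 7.168)² + (y + 18.937)² = 40.8037904871²
eq3: (x + 23.323)² + (y − 21.567)² = 5.6181417495²
eq1−eq3, eq1−eq2 (x²,y² cancel):
  -140.438·x + 113.976·y = 5662.860673
  -108.128·x + 32.968·y = 3430.367246
det = -140.438·32.968 − 113.976·-108.128 = 7694.036944
x = (5662.860673·32.968 − 113.976·3430.367246) / 7694.036944 = -26.551256
y = (-140.438·3430.367246 − 5662.860673·-108.128) / 7694.036944 = 16.968970
|P − Q| = √((-26.551256 − -23.733)² + (16.968970 − -9.306)²) = 26.425681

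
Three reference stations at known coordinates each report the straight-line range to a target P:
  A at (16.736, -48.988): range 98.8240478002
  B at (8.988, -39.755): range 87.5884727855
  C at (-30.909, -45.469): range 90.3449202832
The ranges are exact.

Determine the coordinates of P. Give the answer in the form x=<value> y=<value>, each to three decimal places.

eq1: (x − 16.736)² + (y + 48.988)² = 98.8240478002²
eq2: (x − 8.988)² + (y + 39.755)² = 87.5884727855²
eq3: (x + 30.909)² + (y + 45.469)² = 90.3449202832²
eq2−eq3, eq2−eq1 (x²,y² cancel):
  -79.794·x − 11.428·y = 871.088017
  15.496·x − 18.466·y = -1075.778188
det = -79.794·-18.466 − -11.428·15.496 = 1650.564292
x = (871.088017·-18.466 − -11.428·-1075.778188) / 1650.564292 = -17.193819
y = (-79.794·-1075.778188 − 871.088017·15.496) / 1650.564292 = 43.828808

x=-17.194 y=43.829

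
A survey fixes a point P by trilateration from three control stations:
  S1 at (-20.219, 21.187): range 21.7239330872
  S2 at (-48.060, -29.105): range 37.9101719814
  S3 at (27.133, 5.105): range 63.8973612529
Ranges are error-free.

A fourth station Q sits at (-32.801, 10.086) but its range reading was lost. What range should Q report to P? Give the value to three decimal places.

eq1: (x + 20.219)² + (y − 21.187)² = 21.7239330872²
eq2: (x + 48.060)² + (y + 29.105)² = 37.9101719814²
eq3: (x − 27.133)² + (y − 5.105)² = 63.8973612529²
eq3−eq2, eq3−eq1 (x²,y² cancel):
  -150.386·x − 68.420·y = 5040.295546
  -94.704·x + 32.164·y = 3706.379722
det = -150.386·32.164 − -68.420·-94.704 = -11316.662984
x = (5040.295546·32.164 − -68.420·3706.379722) / -11316.662984 = -36.734024
y = (-150.386·3706.379722 − 5040.295546·-94.704) / -11316.662984 = 7.073770
|P − Q| = √((-36.734024 − -32.801)² + (7.073770 − 10.086)²) = 4.954009

4.954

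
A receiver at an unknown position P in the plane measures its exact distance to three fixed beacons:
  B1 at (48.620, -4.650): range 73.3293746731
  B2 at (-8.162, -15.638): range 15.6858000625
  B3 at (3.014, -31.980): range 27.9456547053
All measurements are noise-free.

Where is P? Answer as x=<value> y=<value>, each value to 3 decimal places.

eq1: (x − 48.620)² + (y + 4.650)² = 73.3293746731²
eq2: (x + 8.162)² + (y + 15.638)² = 15.6858000625²
eq3: (x − 3.014)² + (y + 31.980)² = 27.9456547053²
eq3−eq2, eq3−eq1 (x²,y² cancel):
  -22.352·x + 32.684·y = -185.724015
  91.212·x + 54.660·y = -3242.515269
det = -22.352·54.660 − 32.684·91.212 = -4202.933328
x = (-185.724015·54.660 − 32.684·-3242.515269) / -4202.933328 = -22.799956
y = (-22.352·-3242.515269 − -185.724015·91.212) / -4202.933328 = -21.274894

x=-22.800 y=-21.275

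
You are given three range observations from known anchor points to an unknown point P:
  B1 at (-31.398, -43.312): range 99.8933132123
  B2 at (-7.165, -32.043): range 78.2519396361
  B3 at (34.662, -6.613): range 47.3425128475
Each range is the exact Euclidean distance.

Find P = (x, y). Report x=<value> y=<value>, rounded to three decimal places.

eq1: (x + 31.398)² + (y + 43.312)² = 99.8933132123²
eq2: (x + 7.165)² + (y + 32.043)² = 78.2519396361²
eq3: (x − 34.662)² + (y + 6.613)² = 47.3425128475²
eq3−eq1, eq3−eq2 (x²,y² cancel):
  -132.120·x − 73.398·y = -6120.782767
  -83.654·x − 50.860·y = -4049.147473
det = -132.120·-50.860 − -73.398·-83.654 = 579.586908
x = (-6120.782767·-50.860 − -73.398·-4049.147473) / 579.586908 = 24.334030
y = (-132.120·-4049.147473 − -6120.782767·-83.654) / 579.586908 = 39.589235

x=24.334 y=39.589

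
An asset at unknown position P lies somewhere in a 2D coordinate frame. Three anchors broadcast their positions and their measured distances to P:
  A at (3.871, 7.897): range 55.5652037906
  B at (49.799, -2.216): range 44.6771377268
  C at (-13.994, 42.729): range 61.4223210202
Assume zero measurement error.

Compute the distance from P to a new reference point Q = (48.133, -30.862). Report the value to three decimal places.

eq1: (x − 3.871)² + (y − 7.897)² = 55.5652037906²
eq2: (x − 49.799)² + (y + 2.216)² = 44.6771377268²
eq3: (x + 13.994)² + (y − 42.729)² = 61.4223210202²
eq1−eq2, eq1−eq3 (x²,y² cancel):
  91.856·x − 20.226·y = 3498.949044
  -35.730·x + 69.664·y = 1259.042580
det = 91.856·69.664 − -20.226·-35.730 = 5676.381404
x = (3498.949044·69.664 − -20.226·1259.042580) / 5676.381404 = 47.427430
y = (91.856·1259.042580 − 3498.949044·-35.730) / 5676.381404 = 42.398149
|P − Q| = √((47.427430 − 48.133)² + (42.398149 − -30.862)²) = 73.263547

73.264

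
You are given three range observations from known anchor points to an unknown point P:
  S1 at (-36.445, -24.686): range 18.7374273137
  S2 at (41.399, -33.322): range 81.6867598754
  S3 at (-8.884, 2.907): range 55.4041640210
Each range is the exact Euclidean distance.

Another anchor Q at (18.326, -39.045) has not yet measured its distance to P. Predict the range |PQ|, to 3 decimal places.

eq1: (x + 36.445)² + (y + 24.686)² = 18.7374273137²
eq2: (x − 41.399)² + (y + 33.322)² = 81.6867598754²
eq3: (x + 8.884)² + (y − 2.907)² = 55.4041640210²
eq3−eq2, eq3−eq1 (x²,y² cancel):
  100.566·x − 72.458·y = -866.248568
  -55.122·x − 55.186·y = 4568.790725
det = 100.566·-55.186 − -72.458·-55.122 = -9543.865152
x = (-866.248568·-55.186 − -72.458·4568.790725) / -9543.865152 = -39.695682
y = (100.566·4568.790725 − -866.248568·-55.122) / -9543.865152 = -43.139299
|P − Q| = √((-39.695682 − 18.326)² + (-43.139299 − -39.045)²) = 58.165959

58.166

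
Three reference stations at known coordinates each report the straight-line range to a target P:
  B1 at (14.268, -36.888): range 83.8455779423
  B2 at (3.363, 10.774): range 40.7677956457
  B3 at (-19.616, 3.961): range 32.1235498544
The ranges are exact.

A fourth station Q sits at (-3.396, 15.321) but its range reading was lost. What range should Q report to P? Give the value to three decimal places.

eq1: (x − 14.268)² + (y + 36.888)² = 83.8455779423²
eq2: (x − 3.363)² + (y − 10.774)² = 40.7677956457²
eq3: (x + 19.616)² + (y − 3.961)² = 32.1235498544²
eq3−eq2, eq3−eq1 (x²,y² cancel):
  45.958·x + 13.626·y = -903.178839
  67.768·x − 81.698·y = -4834.335094
det = 45.958·-81.698 − 13.626·67.768 = -4678.083452
x = (-903.178839·-81.698 − 13.626·-4834.335094) / -4678.083452 = -29.854225
y = (45.958·-4834.335094 − -903.178839·67.768) / -4678.083452 = 34.409337
|P − Q| = √((-29.854225 − -3.396)² + (34.409337 − 15.321)²) = 32.625178

32.625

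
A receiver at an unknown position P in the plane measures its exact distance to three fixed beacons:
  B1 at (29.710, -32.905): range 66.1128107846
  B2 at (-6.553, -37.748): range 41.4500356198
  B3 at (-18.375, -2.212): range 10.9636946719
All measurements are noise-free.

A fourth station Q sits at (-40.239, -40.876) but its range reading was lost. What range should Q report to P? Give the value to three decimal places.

eq1: (x − 29.710)² + (y + 32.905)² = 66.1128107846²
eq2: (x + 6.553)² + (y + 37.748)² = 41.4500356198²
eq3: (x + 18.375)² + (y + 2.212)² = 10.9636946719²
eq2−eq3, eq2−eq1 (x²,y² cancel):
  -23.644·x + 71.072·y = 472.583108
  72.526·x + 9.686·y = -2155.228485
det = -23.644·9.686 − 71.072·72.526 = -5383.583656
x = (472.583108·9.686 − 71.072·-2155.228485) / -5383.583656 = -29.302756
y = (-23.644·-2155.228485 − 472.583108·72.526) / -5383.583656 = -3.098988
|P − Q| = √((-29.302756 − -40.239)² + (-3.098988 − -40.876)²) = 39.328159

39.328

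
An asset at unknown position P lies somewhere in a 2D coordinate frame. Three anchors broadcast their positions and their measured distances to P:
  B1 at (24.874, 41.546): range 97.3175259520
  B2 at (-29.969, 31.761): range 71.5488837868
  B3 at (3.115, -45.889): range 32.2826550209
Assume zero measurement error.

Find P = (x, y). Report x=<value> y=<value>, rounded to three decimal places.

x=-28.583 y=-39.774

eq1: (x − 24.874)² + (y − 41.546)² = 97.3175259520²
eq2: (x + 29.969)² + (y − 31.761)² = 71.5488837868²
eq3: (x − 3.115)² + (y + 45.889)² = 32.2826550209²
eq2−eq1, eq2−eq3 (x²,y² cancel):
  109.686·x + 19.570·y = -3913.574176
  66.168·x − 155.300·y = 4285.674420
det = 109.686·-155.300 − 19.570·66.168 = -18329.143560
x = (-3913.574176·-155.300 − 19.570·4285.674420) / -18329.143560 = -28.583301
y = (109.686·4285.674420 − -3913.574176·66.168) / -18329.143560 = -39.774464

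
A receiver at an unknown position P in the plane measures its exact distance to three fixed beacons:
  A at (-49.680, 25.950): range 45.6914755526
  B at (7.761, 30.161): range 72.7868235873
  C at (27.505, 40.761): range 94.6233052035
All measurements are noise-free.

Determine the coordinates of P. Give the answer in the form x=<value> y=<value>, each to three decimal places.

x=-45.414 y=-19.542

eq1: (x + 49.680)² + (y − 25.950)² = 45.6914755526²
eq2: (x − 7.761)² + (y − 30.161)² = 72.7868235873²
eq3: (x − 27.505)² + (y − 40.761)² = 94.6233052035²
eq3−eq2, eq3−eq1 (x²,y² cancel):
  -39.488·x − 21.200·y = 2207.583096
  -154.370·x − 29.622·y = 7589.379703
det = -39.488·-29.622 − -21.200·-154.370 = -2102.930464
x = (2207.583096·-29.622 − -21.200·7589.379703) / -2102.930464 = -45.413686
y = (-39.488·7589.379703 − 2207.583096·-154.370) / -2102.930464 = -19.541862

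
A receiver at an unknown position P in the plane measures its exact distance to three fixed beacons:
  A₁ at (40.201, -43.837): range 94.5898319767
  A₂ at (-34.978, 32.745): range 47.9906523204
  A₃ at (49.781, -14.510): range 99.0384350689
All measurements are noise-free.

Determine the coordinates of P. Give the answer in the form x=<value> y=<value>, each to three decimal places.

eq1: (x − 40.201)² + (y + 43.837)² = 94.5898319767²
eq2: (x + 34.978)² + (y − 32.745)² = 47.9906523204²
eq3: (x − 49.781)² + (y + 14.510)² = 99.0384350689²
eq3−eq2, eq3−eq1 (x²,y² cancel):
  -169.518·x + 94.510·y = 7112.516359
  -19.160·x − 58.654·y = 1710.490217
det = -169.518·-58.654 − 94.510·-19.160 = 11753.720372
x = (7112.516359·-58.654 − 94.510·1710.490217) / 11753.720372 = -49.247042
y = (-169.518·1710.490217 − 7112.516359·-19.160) / 11753.720372 = -13.075270

x=-49.247 y=-13.075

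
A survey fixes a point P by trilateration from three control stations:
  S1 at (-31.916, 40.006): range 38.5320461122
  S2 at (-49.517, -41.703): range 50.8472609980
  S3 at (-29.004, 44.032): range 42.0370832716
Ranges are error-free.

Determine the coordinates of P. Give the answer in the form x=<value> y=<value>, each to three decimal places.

eq1: (x + 31.916)² + (y − 40.006)² = 38.5320461122²
eq2: (x + 49.517)² + (y + 41.703)² = 50.8472609980²
eq3: (x + 29.004)² + (y − 44.032)² = 42.0370832716²
eq1−eq3, eq1−eq2 (x²,y² cancel):
  5.824·x + 8.052·y = -121.459844
  -35.202·x − 163.418·y = 471.237033
det = 5.824·-163.418 − 8.052·-35.202 = -668.299928
x = (-121.459844·-163.418 − 8.052·471.237033) / -668.299928 = -24.022634
y = (5.824·471.237033 − -121.459844·-35.202) / -668.299928 = 2.291104

x=-24.023 y=2.291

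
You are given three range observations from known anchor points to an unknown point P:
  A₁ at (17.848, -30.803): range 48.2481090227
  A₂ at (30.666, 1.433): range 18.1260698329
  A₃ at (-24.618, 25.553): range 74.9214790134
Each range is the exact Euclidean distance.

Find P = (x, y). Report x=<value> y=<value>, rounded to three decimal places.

x=47.946 y=6.906

eq1: (x − 17.848)² + (y + 30.803)² = 48.2481090227²
eq2: (x − 30.666)² + (y − 1.433)² = 18.1260698329²
eq3: (x + 24.618)² + (y − 25.553)² = 74.9214790134²
eq3−eq1, eq3−eq2 (x²,y² cancel):
  84.932·x − 112.712·y = 3293.722173
  110.568·x − 48.240·y = 4968.128922
det = 84.932·-48.240 − -112.712·110.568 = 8365.220736
x = (3293.722173·-48.240 − -112.712·4968.128922) / 8365.220736 = 47.945966
y = (84.932·4968.128922 − 3293.722173·110.568) / 8365.220736 = 6.906315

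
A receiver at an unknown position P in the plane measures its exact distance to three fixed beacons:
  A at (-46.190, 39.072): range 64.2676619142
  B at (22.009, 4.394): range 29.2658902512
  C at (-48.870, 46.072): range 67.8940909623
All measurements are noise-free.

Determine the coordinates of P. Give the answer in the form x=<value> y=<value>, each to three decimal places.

eq1: (x + 46.190)² + (y − 39.072)² = 64.2676619142²
eq2: (x − 22.009)² + (y − 4.394)² = 29.2658902512²
eq3: (x + 48.870)² + (y − 46.072)² = 67.8940909623²
eq2−eq1, eq2−eq3 (x²,y² cancel):
  -136.398·x + 69.356·y = -117.406069
  -141.758·x + 83.356·y = 254.087512
det = -136.398·83.356 − 69.356·-141.758 = -1537.823840
x = (-117.406069·83.356 − 69.356·254.087512) / -1537.823840 = 17.823234
y = (-136.398·254.087512 − -117.406069·-141.758) / -1537.823840 = 33.359008

x=17.823 y=33.359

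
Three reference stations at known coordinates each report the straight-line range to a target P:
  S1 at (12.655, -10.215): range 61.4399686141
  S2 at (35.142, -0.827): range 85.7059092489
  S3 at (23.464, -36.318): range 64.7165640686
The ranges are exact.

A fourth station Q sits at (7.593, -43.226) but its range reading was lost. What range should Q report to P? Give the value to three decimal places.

48.864

eq1: (x − 12.655)² + (y + 10.215)² = 61.4399686141²
eq2: (x − 35.142)² + (y + 0.827)² = 85.7059092489²
eq3: (x − 23.464)² + (y + 36.318)² = 64.7165640686²
eq2−eq3, eq2−eq1 (x²,y² cancel):
  -23.356·x − 70.982·y = 3791.181542
  -44.974·x − 18.776·y = 2599.484294
det = -23.356·-18.776 − -70.982·-44.974 = -2753.812212
x = (3791.181542·-18.776 − -70.982·2599.484294) / -2753.812212 = -41.155083
y = (-23.356·2599.484294 − 3791.181542·-44.974) / -2753.812212 = -39.868747
|P − Q| = √((-41.155083 − 7.593)² + (-39.868747 − -43.226)²) = 48.863552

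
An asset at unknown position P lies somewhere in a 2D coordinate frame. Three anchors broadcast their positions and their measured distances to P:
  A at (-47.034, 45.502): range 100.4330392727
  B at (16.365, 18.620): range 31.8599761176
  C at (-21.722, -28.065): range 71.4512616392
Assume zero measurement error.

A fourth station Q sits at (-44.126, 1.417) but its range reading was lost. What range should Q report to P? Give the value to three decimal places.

87.414

eq1: (x + 47.034)² + (y − 45.502)² = 100.4330392727²
eq2: (x − 16.365)² + (y − 18.620)² = 31.8599761176²
eq3: (x + 21.722)² + (y + 28.065)² = 71.4512616392²
eq2−eq1, eq2−eq3 (x²,y² cancel):
  -126.798·x + 53.764·y = -5403.625764
  -76.174·x − 93.370·y = -3445.252828
det = -126.798·-93.370 − 53.764·-76.174 = 15934.548196
x = (-5403.625764·-93.370 − 53.764·-3445.252828) / 15934.548196 = 43.287522
y = (-126.798·-3445.252828 − -5403.625764·-76.174) / 15934.548196 = 1.583690
|P − Q| = √((43.287522 − -44.126)² + (1.583690 − 1.417)²) = 87.413681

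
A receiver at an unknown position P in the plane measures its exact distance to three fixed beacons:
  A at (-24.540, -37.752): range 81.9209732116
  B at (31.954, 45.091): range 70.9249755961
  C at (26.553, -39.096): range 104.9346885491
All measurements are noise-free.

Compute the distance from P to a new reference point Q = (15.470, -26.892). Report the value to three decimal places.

88.488

eq1: (x + 24.540)² + (y + 37.752)² = 81.9209732116²
eq2: (x − 31.954)² + (y − 45.091)² = 70.9249755961²
eq3: (x − 26.553)² + (y + 39.096)² = 104.9346885491²
eq2−eq1, eq2−eq3 (x²,y² cancel):
  -112.988·x − 165.686·y = -2707.524982
  -10.802·x − 168.374·y = -6801.634070
det = -112.988·-168.374 − -165.686·-10.802 = 17234.501340
x = (-2707.524982·-168.374 − -165.686·-6801.634070) / 17234.501340 = -38.936939
y = (-112.988·-6801.634070 − -2707.524982·-10.802) / 17234.501340 = 42.893979
|P − Q| = √((-38.936939 − 15.470)² + (42.893979 − -26.892)²) = 88.488406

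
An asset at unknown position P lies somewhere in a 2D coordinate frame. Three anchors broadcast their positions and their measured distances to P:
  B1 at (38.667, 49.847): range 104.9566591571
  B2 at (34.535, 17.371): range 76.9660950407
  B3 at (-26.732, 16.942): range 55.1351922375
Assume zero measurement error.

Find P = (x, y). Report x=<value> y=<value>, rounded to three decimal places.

x=-19.250 y=-37.683

eq1: (x − 38.667)² + (y − 49.847)² = 104.9566591571²
eq2: (x − 34.535)² + (y − 17.371)² = 76.9660950407²
eq3: (x + 26.732)² + (y − 16.942)² = 55.1351922375²
eq3−eq2, eq3−eq1 (x²,y² cancel):
  122.534·x + 0.858·y = -2391.103685
  130.798·x + 65.810·y = -4997.781768
det = 122.534·65.810 − 0.858·130.798 = 7951.737856
x = (-2391.103685·65.810 − 0.858·-4997.781768) / 7951.737856 = -19.249935
y = (122.534·-4997.781768 − -2391.103685·130.798) / 7951.737856 = -37.683160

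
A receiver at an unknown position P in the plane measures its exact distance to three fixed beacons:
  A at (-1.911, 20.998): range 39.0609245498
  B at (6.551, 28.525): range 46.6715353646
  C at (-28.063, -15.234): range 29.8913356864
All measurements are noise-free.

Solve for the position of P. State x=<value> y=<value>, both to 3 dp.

x=1.710 y=-17.895

eq1: (x + 1.911)² + (y − 20.998)² = 39.0609245498²
eq2: (x − 6.551)² + (y − 28.525)² = 46.6715353646²
eq3: (x + 28.063)² + (y + 15.234)² = 29.8913356864²
eq2−eq1, eq2−eq3 (x²,y² cancel):
  -16.924·x − 15.054·y = 240.453086
  -69.228·x − 87.518·y = 1447.755763
det = -16.924·-87.518 − -15.054·-69.228 = 438.996320
x = (240.453086·-87.518 − -15.054·1447.755763) / 438.996320 = 1.709677
y = (-16.924·1447.755763 − 240.453086·-69.228) / 438.996320 = -17.894757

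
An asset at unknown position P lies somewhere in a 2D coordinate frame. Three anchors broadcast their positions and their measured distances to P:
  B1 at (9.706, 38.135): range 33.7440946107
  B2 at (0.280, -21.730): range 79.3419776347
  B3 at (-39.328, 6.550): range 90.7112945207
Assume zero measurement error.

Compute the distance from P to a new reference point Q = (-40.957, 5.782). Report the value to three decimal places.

eq1: (x − 9.706)² + (y − 38.135)² = 33.7440946107²
eq2: (x − 0.280)² + (y + 21.730)² = 79.3419776347²
eq3: (x + 39.328)² + (y − 6.550)² = 90.7112945207²
eq3−eq1, eq3−eq2 (x²,y² cancel):
  98.068·x + 63.170·y = 7048.765610
  79.216·x − 56.560·y = 816.066755
det = 98.068·-56.560 − 63.170·79.216 = -10550.800800
x = (7048.765610·-56.560 − 63.170·816.066755) / -10550.800800 = 42.672507
y = (98.068·816.066755 − 7048.765610·79.216) / -10550.800800 = 45.337315
|P − Q| = √((42.672507 − -40.957)² + (45.337315 − 5.782)²) = 92.512255

92.512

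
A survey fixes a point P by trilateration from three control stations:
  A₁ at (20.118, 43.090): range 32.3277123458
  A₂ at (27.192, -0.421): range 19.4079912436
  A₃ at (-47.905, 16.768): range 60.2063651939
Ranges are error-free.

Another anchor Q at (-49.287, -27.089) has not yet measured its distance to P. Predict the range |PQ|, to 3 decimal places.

eq1: (x − 20.118)² + (y − 43.090)² = 32.3277123458²
eq2: (x − 27.192)² + (y + 0.421)² = 19.4079912436²
eq3: (x + 47.905)² + (y − 16.768)² = 60.2063651939²
eq2−eq3, eq2−eq1 (x²,y² cancel):
  -150.194·x + 34.378·y = -1411.663542
  -14.148·x + 87.022·y = 853.489058
det = -150.194·87.022 − 34.378·-14.148 = -12583.802324
x = (-1411.663542·87.022 − 34.378·853.489058) / -12583.802324 = 12.093883
y = (-150.194·853.489058 − -1411.663542·-14.148) / -12583.802324 = 11.773957
|P − Q| = √((12.093883 − -49.287)² + (11.773957 − -27.089)²) = 72.649448

72.649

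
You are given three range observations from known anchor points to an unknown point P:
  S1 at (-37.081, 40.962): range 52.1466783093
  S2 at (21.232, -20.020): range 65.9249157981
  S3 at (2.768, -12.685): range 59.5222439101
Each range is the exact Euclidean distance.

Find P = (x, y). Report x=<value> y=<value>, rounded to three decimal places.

x=14.859 y=45.596

eq1: (x + 37.081)² + (y − 40.962)² = 52.1466783093²
eq2: (x − 21.232)² + (y + 20.020)² = 65.9249157981²
eq3: (x − 2.768)² + (y + 12.685)² = 59.5222439101²
eq1−eq2, eq1−eq3 (x²,y² cancel):
  116.626·x − 121.964·y = -3828.106245
  79.698·x − 107.294·y = -3707.936417
det = 116.626·-107.294 − -121.964·79.698 = -2792.983172
x = (-3828.106245·-107.294 − -121.964·-3707.936417) / -2792.983172 = 14.859354
y = (116.626·-3707.936417 − -3828.106245·79.698) / -2792.983172 = 45.596186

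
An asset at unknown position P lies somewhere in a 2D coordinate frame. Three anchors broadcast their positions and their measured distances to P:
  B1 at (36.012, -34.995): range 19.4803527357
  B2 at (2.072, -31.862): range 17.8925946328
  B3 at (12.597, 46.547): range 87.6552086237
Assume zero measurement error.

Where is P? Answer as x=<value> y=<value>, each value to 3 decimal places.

x=17.471 y=-40.973

eq1: (x − 36.012)² + (y + 34.995)² = 19.4803527357²
eq2: (x − 2.072)² + (y + 31.862)² = 17.8925946328²
eq3: (x − 12.597)² + (y − 46.547)² = 87.6552086237²
eq1−eq3, eq1−eq2 (x²,y² cancel):
  -46.830·x + 163.084·y = -7500.158007
  -67.880·x + 6.266·y = -1442.694741
det = -46.830·6.266 − 163.084·-67.880 = 10776.705140
x = (-7500.158007·6.266 − 163.084·-1442.694741) / 10776.705140 = 17.471429
y = (-46.830·-1442.694741 − -7500.158007·-67.880) / 10776.705140 = -40.972572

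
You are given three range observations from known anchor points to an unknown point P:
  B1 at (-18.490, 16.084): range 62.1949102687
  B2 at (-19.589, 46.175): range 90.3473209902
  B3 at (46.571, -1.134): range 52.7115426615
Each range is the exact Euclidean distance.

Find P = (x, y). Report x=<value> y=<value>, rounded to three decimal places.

eq1: (x + 18.490)² + (y − 16.084)² = 62.1949102687²
eq2: (x + 19.589)² + (y − 46.175)² = 90.3473209902²
eq3: (x − 46.571)² + (y + 1.134)² = 52.7115426615²
eq1−eq3, eq1−eq2 (x²,y² cancel):
  130.122·x − 34.436·y = 2659.268975
  -2.198·x + 60.182·y = -2379.147157
det = 130.122·60.182 − -34.436·-2.198 = 7755.311876
x = (2659.268975·60.182 − -34.436·-2379.147157) / 7755.311876 = 10.072040
y = (130.122·-2379.147157 − 2659.268975·-2.198) / 7755.311876 = -39.164681

x=10.072 y=-39.165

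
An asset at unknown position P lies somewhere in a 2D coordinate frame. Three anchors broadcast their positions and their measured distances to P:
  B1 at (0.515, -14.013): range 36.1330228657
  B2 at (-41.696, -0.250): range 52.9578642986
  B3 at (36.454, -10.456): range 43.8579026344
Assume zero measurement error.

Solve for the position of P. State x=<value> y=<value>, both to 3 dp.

eq1: (x − 0.515)² + (y + 14.013)² = 36.1330228657²
eq2: (x + 41.696)² + (y + 0.250)² = 52.9578642986²
eq3: (x − 36.454)² + (y + 10.456)² = 43.8579026344²
eq2−eq1, eq2−eq3 (x²,y² cancel):
  84.422·x − 27.526·y = -43.049472
  156.300·x − 20.412·y = 580.622904
det = 84.422·-20.412 − -27.526·156.300 = 2579.091936
x = (-43.049472·-20.412 − -27.526·580.622904) / 2579.091936 = 6.537554
y = (84.422·580.622904 − -43.049472·156.300) / 2579.091936 = 21.614576

x=6.538 y=21.615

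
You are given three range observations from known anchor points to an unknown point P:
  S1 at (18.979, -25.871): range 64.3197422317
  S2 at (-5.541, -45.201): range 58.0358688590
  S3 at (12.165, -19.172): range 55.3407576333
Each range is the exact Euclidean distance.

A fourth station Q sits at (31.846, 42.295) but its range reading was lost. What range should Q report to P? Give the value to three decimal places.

81.179

eq1: (x − 18.979)² + (y + 25.871)² = 64.3197422317²
eq2: (x + 5.541)² + (y + 45.201)² = 58.0358688590²
eq3: (x − 12.165)² + (y + 19.172)² = 55.3407576333²
eq3−eq1, eq3−eq2 (x²,y² cancel):
  13.628·x − 13.398·y = -560.471512
  -35.412·x − 52.058·y = 1252.717654
det = 13.628·-52.058 − -13.398·-35.412 = -1183.896400
x = (-560.471512·-52.058 − -13.398·1252.717654) / -1183.896400 = -38.821756
y = (13.628·1252.717654 − -560.471512·-35.412) / -1183.896400 = 2.344277
|P − Q| = √((-38.821756 − 31.846)² + (2.344277 − 42.295)²) = 81.178766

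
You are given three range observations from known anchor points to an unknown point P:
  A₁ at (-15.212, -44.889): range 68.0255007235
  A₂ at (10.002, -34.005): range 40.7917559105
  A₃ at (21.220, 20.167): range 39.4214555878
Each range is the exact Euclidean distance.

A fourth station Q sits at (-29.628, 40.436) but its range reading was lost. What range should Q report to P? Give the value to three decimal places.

eq1: (x + 15.212)² + (y + 44.889)² = 68.0255007235²
eq2: (x − 10.002)² + (y + 34.005)² = 40.7917559105²
eq3: (x − 21.220)² + (y − 20.167)² = 39.4214555878²
eq1−eq3, eq1−eq2 (x²,y² cancel):
  72.864·x + 130.112·y = 1683.986612
  50.428·x + 21.768·y = 1973.454162
det = 72.864·21.768 − 130.112·50.428 = -4975.184384
x = (1683.986612·21.768 − 130.112·1973.454162) / -4975.184384 = 44.242189
y = (72.864·1973.454162 − 1683.986612·50.428) / -4975.184384 = -11.833468
|P − Q| = √((44.242189 − -29.628)² + (-11.833468 − 40.436)²) = 90.492553

90.493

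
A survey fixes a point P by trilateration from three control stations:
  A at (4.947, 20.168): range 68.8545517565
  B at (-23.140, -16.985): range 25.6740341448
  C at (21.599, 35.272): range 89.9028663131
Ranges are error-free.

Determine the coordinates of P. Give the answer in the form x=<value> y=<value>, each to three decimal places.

x=-23.226 y=-42.659

eq1: (x − 4.947)² + (y − 20.168)² = 68.8545517565²
eq2: (x + 23.140)² + (y + 16.985)² = 25.6740341448²
eq3: (x − 21.599)² + (y − 35.272)² = 89.9028663131²
eq1−eq3, eq1−eq2 (x²,y² cancel):
  33.304·x + 30.208·y = -2062.166322
  -56.174·x − 74.306·y = 4474.522060
det = 33.304·-74.306 − 30.208·-56.174 = -777.782832
x = (-2062.166322·-74.306 − 30.208·4474.522060) / -777.782832 = -23.226237
y = (33.304·4474.522060 − -2062.166322·-56.174) / -777.782832 = -42.658889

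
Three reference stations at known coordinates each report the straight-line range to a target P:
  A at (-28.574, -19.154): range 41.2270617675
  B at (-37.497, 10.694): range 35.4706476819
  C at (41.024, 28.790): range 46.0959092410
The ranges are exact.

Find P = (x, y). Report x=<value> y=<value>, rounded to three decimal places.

eq1: (x + 28.574)² + (y + 19.154)² = 41.2270617675²
eq2: (x + 37.497)² + (y − 10.694)² = 35.4706476819²
eq3: (x − 41.024)² + (y − 28.790)² = 46.0959092410²
eq3−eq2, eq3−eq1 (x²,y² cancel):
  -157.042·x − 36.192·y = -124.780029
  -139.196·x − 95.888·y = -903.321257
det = -157.042·-95.888 − -36.192·-139.196 = 10020.661664
x = (-124.780029·-95.888 − -36.192·-903.321257) / 10020.661664 = -2.068536
y = (-157.042·-903.321257 − -124.780029·-139.196) / 10020.661664 = 12.423381

x=-2.069 y=12.423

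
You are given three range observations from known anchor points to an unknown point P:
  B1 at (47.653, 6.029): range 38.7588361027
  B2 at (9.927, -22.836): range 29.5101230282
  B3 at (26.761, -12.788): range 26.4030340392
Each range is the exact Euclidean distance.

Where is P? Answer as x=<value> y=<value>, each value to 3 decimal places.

eq1: (x − 47.653)² + (y − 6.029)² = 38.7588361027²
eq2: (x − 9.927)² + (y + 22.836)² = 29.5101230282²
eq3: (x − 26.761)² + (y + 12.788)² = 26.4030340392²
eq1−eq3, eq1−eq2 (x²,y² cancel):
  -41.784·x − 37.634·y = -622.346015
  -75.452·x − 57.730·y = -1055.729010
det = -41.784·-57.730 − -37.634·-75.452 = -427.370248
x = (-622.346015·-57.730 − -37.634·-1055.729010) / -427.370248 = 8.899239
y = (-41.784·-1055.729010 − -622.346015·-75.452) / -427.370248 = 6.656220

x=8.899 y=6.656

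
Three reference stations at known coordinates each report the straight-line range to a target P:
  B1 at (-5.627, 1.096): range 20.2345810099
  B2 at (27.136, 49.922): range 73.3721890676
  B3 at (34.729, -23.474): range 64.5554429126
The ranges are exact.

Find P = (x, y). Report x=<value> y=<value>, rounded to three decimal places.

x=-25.760 y=-0.925

eq1: (x + 5.627)² + (y − 1.096)² = 20.2345810099²
eq2: (x − 27.136)² + (y − 49.922)² = 73.3721890676²
eq3: (x − 34.729)² + (y + 23.474)² = 64.5554429126²
eq3−eq1, eq3−eq2 (x²,y² cancel):
  -80.712·x + 49.140·y = 2033.699169
  -15.186·x + 146.792·y = 255.363544
det = -80.712·146.792 − 49.140·-15.186 = -11101.635864
x = (2033.699169·146.792 − 49.140·255.363544) / -11101.635864 = -25.760366
y = (-80.712·255.363544 − 2033.699169·-15.186) / -11101.635864 = -0.925346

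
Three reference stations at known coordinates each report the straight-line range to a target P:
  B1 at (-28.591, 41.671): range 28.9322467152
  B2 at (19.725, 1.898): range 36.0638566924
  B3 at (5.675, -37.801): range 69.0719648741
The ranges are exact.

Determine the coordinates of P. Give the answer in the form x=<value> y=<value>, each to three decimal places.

x=-1.750 y=30.871

eq1: (x + 28.591)² + (y − 41.671)² = 28.9322467152²
eq2: (x − 19.725)² + (y − 1.898)² = 36.0638566924²
eq3: (x − 5.675)² + (y + 37.801)² = 69.0719648741²
eq1−eq3, eq1−eq2 (x²,y² cancel):
  68.532·x − 158.944·y = -5026.657728
  96.632·x − 79.546·y = -2624.766353
det = 68.532·-79.546 − -158.944·96.632 = 9907.630136
x = (-5026.657728·-79.546 − -158.944·-2624.766353) / 9907.630136 = -1.750201
y = (68.532·-2624.766353 − -5026.657728·96.632) / 9907.630136 = 30.870702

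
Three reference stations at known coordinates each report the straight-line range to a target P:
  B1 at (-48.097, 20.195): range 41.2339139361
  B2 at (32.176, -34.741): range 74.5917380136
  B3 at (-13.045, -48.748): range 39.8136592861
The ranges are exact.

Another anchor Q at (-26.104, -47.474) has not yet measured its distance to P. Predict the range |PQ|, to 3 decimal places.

30.891

eq1: (x + 48.097)² + (y − 20.195)² = 41.2339139361²
eq2: (x − 32.176)² + (y + 34.741)² = 74.5917380136²
eq3: (x + 13.045)² + (y + 48.748)² = 39.8136592861²
eq2−eq1, eq2−eq3 (x²,y² cancel):
  -160.546·x + 109.872·y = 4342.619098
  -90.442·x − 28.014·y = 4283.107386
det = -160.546·-28.014 − 109.872·-90.442 = 14434.579068
x = (4342.619098·-28.014 − 109.872·4283.107386) / 14434.579068 = -41.029787
y = (-160.546·4283.107386 − 4342.619098·-90.442) / 14434.579068 = -20.428763
|P − Q| = √((-41.029787 − -26.104)² + (-20.428763 − -47.474)²) = 30.890515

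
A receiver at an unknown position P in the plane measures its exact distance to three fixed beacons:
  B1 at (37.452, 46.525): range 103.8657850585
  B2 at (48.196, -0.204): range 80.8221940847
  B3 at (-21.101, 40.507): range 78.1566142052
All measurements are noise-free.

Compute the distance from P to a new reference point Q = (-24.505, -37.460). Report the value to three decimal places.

eq1: (x − 37.452)² + (y − 46.525)² = 103.8657850585²
eq2: (x − 48.196)² + (y + 0.204)² = 80.8221940847²
eq3: (x + 21.101)² + (y − 40.507)² = 78.1566142052²
eq2−eq3, eq2−eq1 (x²,y² cancel):
  -138.594·x + 81.422·y = 186.943931
  -21.488·x + 93.458·y = -3011.542352
det = -138.594·93.458 − 81.422·-21.488 = -11203.122116
x = (186.943931·93.458 − 81.422·-3011.542352) / -11203.122116 = -23.446786
y = (-138.594·-3011.542352 − 186.943931·-21.488) / -11203.122116 = -37.614403
|P − Q| = √((-23.446786 − -24.505)² + (-37.614403 − -37.460)²) = 1.069419

1.069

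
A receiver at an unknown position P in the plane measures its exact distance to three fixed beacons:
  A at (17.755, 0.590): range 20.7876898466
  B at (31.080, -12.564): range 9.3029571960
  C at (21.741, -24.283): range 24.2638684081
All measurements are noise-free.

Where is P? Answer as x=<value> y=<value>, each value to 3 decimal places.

eq1: (x − 17.755)² + (y − 0.590)² = 20.7876898466²
eq2: (x − 31.080)² + (y + 12.564)² = 9.3029571960²
eq3: (x − 21.741)² + (y + 24.283)² = 24.2638684081²
eq3−eq2, eq3−eq1 (x²,y² cancel):
  18.678·x + 23.438·y = 563.675624
  -7.972·x + 49.746·y = -590.139784
det = 18.678·49.746 − 23.438·-7.972 = 1116.003524
x = (563.675624·49.746 − 23.438·-590.139784) / 1116.003524 = 37.519867
y = (18.678·-590.139784 − 563.675624·-7.972) / 1116.003524 = -5.850348

x=37.520 y=-5.850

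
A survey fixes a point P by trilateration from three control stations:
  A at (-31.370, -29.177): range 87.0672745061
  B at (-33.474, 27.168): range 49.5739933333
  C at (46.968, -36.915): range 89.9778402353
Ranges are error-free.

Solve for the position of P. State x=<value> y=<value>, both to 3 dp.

x=12.331 y=46.129

eq1: (x + 31.370)² + (y + 29.177)² = 87.0672745061²
eq2: (x + 33.474)² + (y − 27.168)² = 49.5739933333²
eq3: (x − 46.968)² + (y + 36.915)² = 89.9778402353²
eq2−eq3, eq2−eq1 (x²,y² cancel):
  160.884·x − 128.166·y = -3928.329569
  4.208·x − 112.690·y = -5146.364146
det = 160.884·-112.690 − -128.166·4.208 = -17590.695432
x = (-3928.329569·-112.690 − -128.166·-5146.364146) / -17590.695432 = 12.330692
y = (160.884·-5146.364146 − -3928.329569·4.208) / -17590.695432 = 46.128775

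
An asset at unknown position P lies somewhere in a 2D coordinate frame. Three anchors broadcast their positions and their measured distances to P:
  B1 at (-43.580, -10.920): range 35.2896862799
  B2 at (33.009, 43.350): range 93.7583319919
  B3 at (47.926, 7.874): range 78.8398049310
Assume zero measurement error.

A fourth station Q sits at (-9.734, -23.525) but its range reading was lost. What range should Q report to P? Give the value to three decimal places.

eq1: (x + 43.580)² + (y + 10.920)² = 35.2896862799²
eq2: (x − 33.009)² + (y − 43.350)² = 93.7583319919²
eq3: (x − 47.926)² + (y − 7.874)² = 78.8398049310²
eq3−eq1, eq3−eq2 (x²,y² cancel):
  -183.012·x − 37.588·y = 4629.914332
  -29.834·x + 70.952·y = -1964.994747
det = -183.012·70.952 − -37.588·-29.834 = -14106.467816
x = (4629.914332·70.952 − -37.588·-1964.994747) / -14106.467816 = -18.051398
y = (-183.012·-1964.994747 − 4629.914332·-29.834) / -14106.467816 = -35.284983
|P − Q| = √((-18.051398 − -9.734)² + (-35.284983 − -23.525)²) = 14.404038

14.404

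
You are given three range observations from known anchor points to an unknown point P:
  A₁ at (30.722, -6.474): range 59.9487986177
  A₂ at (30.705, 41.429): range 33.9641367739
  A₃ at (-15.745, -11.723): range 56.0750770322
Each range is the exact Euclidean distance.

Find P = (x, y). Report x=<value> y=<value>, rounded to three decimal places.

x=-3.226 y=42.937

eq1: (x − 30.722)² + (y + 6.474)² = 59.9487986177²
eq2: (x − 30.705)² + (y − 41.429)² = 33.9641367739²
eq3: (x + 15.745)² + (y + 11.723)² = 56.0750770322²
eq2−eq1, eq2−eq3 (x²,y² cancel):
  0.034·x − 95.806·y = -4113.700975
  -92.900·x − 106.304·y = -4264.676989
det = 0.034·-106.304 − -95.806·-92.900 = -8903.991736
x = (-4113.700975·-106.304 − -95.806·-4264.676989) / -8903.991736 = -3.225657
y = (0.034·-4264.676989 − -4113.700975·-92.900) / -8903.991736 = 42.936677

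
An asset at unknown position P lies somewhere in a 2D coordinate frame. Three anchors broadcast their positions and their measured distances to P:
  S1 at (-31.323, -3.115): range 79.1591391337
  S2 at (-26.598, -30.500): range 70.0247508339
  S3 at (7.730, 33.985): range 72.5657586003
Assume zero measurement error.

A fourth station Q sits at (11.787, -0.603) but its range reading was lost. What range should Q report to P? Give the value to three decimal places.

eq1: (x + 31.323)² + (y + 3.115)² = 79.1591391337²
eq2: (x + 26.598)² + (y + 30.500)² = 70.0247508339²
eq3: (x − 7.730)² + (y − 33.985)² = 72.5657586003²
eq2−eq3, eq2−eq1 (x²,y² cancel):
  68.656·x + 128.970·y = -785.294071
  -9.450·x + 54.770·y = -2009.573629
det = 68.656·54.770 − 128.970·-9.450 = 4979.055620
x = (-785.294071·54.770 − 128.970·-2009.573629) / 4979.055620 = 43.414690
y = (68.656·-2009.573629 − -785.294071·-9.450) / 4979.055620 = -29.200380
|P − Q| = √((43.414690 − 11.787)² + (-29.200380 − -0.603)²) = 42.639429

42.639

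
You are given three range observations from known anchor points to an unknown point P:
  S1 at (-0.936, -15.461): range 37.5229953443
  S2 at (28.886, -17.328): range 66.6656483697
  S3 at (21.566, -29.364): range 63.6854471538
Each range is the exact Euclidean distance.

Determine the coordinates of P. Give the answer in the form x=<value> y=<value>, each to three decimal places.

x=-36.045 y=-2.220

eq1: (x + 0.936)² + (y + 15.461)² = 37.5229953443²
eq2: (x − 28.886)² + (y + 17.328)² = 66.6656483697²
eq3: (x − 21.566)² + (y + 29.364)² = 63.6854471538²
eq2−eq1, eq2−eq3 (x²,y² cancel):
  -59.644·x + 3.734·y = 2141.591530
  -14.640·x − 24.072·y = 581.148765
det = -59.644·-24.072 − 3.734·-14.640 = 1490.416128
x = (2141.591530·-24.072 − 3.734·581.148765) / 1490.416128 = -36.045236
y = (-59.644·581.148765 − 2141.591530·-14.640) / 1490.416128 = -2.220277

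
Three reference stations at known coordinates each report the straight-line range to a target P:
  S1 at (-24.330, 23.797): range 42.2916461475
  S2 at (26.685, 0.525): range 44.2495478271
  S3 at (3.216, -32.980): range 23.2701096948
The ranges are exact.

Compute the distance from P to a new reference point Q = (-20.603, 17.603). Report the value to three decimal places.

eq1: (x + 24.330)² + (y − 23.797)² = 42.2916461475²
eq2: (x − 26.685)² + (y − 0.525)² = 44.2495478271²
eq3: (x − 3.216)² + (y + 32.980)² = 23.2701096948²
eq3−eq1, eq3−eq2 (x²,y² cancel):
  -55.092·x + 113.554·y = -1186.862276
  46.938·x + 67.010·y = -1802.182684
det = -55.092·67.010 − 113.554·46.938 = -9021.712572
x = (-1186.862276·67.010 − 113.554·-1802.182684) / -9021.712572 = -13.868033
y = (-55.092·-1802.182684 − -1186.862276·46.938) / -9021.712572 = -17.180196
|P − Q| = √((-13.868033 − -20.603)² + (-17.180196 − 17.603)²) = 35.429232

35.429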